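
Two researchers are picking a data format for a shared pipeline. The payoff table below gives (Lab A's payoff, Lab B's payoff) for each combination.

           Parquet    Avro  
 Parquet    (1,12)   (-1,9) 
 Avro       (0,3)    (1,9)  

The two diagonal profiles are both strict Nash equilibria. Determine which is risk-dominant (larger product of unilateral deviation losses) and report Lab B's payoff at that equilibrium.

At both Parquet: Lab A loses 1 − 0 = 1 by deviating; Lab B loses 12 − 9 = 3. Product = 1·3 = 3.
At both Avro: Lab A loses 1 − (-1) = 2 by deviating; Lab B loses 9 − 3 = 6. Product = 2·6 = 12.
12 > 3, so both Avro is risk-dominant. Lab B's payoff there is 9.

9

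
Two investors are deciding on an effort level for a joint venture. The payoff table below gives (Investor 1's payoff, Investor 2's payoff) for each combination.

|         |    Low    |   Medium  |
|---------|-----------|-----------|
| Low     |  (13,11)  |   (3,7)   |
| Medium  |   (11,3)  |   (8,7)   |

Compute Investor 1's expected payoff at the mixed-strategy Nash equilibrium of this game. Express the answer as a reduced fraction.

71/7

Investor 2 mixes with probability q on Low, chosen so Investor 1 is indifferent: 13q + 3(1−q) = 11q + 8(1−q) gives q = 5/7.
Investor 1's expected payoff (from either row, since indifferent) is 13·5/7 + 3·2/7 = 71/7.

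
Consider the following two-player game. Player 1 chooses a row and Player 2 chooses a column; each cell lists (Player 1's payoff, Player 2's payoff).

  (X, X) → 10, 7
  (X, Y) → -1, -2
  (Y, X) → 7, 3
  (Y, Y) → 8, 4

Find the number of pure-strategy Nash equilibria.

2

Both X: Player 1 gets 10 (best alternative 7); Player 2 gets 7 (best alternative -2). Neither deviates — NE.
Both Y: Player 1 gets 8 (best alternative -1); Player 2 gets 4 (best alternative 3). Neither deviates — NE.
(Y, X) is not a NE: Player 1 would switch to X (10 > 7).
No other cell survives both best-response checks, so there are 2 pure NE.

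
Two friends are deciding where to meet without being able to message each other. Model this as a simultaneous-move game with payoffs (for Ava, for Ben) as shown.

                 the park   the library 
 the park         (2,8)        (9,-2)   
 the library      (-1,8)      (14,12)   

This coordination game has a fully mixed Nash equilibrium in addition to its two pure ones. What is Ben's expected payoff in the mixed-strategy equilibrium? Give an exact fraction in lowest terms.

8

Ava mixes with probability p on the park, chosen so Ben is indifferent: 8p + 8(1−p) = (-2)p + 12(1−p) gives p = 2/7.
Ben's expected payoff is 8·2/7 + 8·5/7 = 8.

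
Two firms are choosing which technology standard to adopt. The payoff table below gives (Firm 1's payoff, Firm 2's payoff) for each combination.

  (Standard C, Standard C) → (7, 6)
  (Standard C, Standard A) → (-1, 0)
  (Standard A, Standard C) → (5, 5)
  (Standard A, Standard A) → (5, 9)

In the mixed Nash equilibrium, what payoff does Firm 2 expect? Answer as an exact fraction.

27/5

Firm 1 mixes with probability p on Standard C, chosen so Firm 2 is indifferent: 6p + 5(1−p) = 0p + 9(1−p) gives p = 2/5.
Firm 2's expected payoff is 6·2/5 + 5·3/5 = 27/5.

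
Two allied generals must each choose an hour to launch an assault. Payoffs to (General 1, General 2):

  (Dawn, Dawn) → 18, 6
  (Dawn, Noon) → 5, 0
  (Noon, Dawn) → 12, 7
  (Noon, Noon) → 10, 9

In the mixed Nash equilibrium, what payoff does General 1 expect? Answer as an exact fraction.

120/11

General 2 mixes with probability q on Dawn, chosen so General 1 is indifferent: 18q + 5(1−q) = 12q + 10(1−q) gives q = 5/11.
General 1's expected payoff (from either row, since indifferent) is 18·5/11 + 5·6/11 = 120/11.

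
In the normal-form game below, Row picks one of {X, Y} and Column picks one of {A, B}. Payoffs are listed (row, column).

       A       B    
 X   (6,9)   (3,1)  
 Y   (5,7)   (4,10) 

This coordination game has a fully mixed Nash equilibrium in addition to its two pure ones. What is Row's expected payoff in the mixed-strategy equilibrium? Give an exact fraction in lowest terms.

Column mixes with probability q on A, chosen so Row is indifferent: 6q + 3(1−q) = 5q + 4(1−q) gives q = 1/2.
Row's expected payoff (from either row, since indifferent) is 6·1/2 + 3·1/2 = 9/2.

9/2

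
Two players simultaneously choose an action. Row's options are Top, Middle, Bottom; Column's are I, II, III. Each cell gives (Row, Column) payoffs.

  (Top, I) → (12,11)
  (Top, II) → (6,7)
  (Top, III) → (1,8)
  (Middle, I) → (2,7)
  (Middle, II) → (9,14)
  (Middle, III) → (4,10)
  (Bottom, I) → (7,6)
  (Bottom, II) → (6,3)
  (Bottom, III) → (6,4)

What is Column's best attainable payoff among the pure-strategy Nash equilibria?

14

(Top, I) is a pure NE (Row: 12 ≥ 7; Column: 11 ≥ 8). Column gets 11.
(Middle, II) is a pure NE (Row: 9 ≥ 6; Column: 14 ≥ 10). Column gets 14.
Every other cell has a profitable deviation for at least one player. Highest of {11, 14} is 14.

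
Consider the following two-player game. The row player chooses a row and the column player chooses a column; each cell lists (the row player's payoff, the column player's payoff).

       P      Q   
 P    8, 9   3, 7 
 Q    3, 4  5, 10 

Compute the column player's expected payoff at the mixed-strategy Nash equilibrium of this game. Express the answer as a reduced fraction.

31/4

The row player mixes with probability p on P, chosen so the column player is indifferent: 9p + 4(1−p) = 7p + 10(1−p) gives p = 3/4.
The column player's expected payoff is 9·3/4 + 4·1/4 = 31/4.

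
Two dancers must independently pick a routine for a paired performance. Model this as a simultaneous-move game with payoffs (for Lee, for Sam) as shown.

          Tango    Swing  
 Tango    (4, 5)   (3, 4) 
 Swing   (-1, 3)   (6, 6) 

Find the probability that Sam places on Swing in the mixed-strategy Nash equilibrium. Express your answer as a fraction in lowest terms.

5/8

Sam's mix q on Tango must make Lee indifferent between Tango and Swing.
Lee's payoff from Tango: 4q + 3(1−q). From Swing: (-1)q + 6(1−q).
Set equal: 5q = 3(1−q) → q = 3/8.
Probability on Swing is 1 − 3/8 = 5/8.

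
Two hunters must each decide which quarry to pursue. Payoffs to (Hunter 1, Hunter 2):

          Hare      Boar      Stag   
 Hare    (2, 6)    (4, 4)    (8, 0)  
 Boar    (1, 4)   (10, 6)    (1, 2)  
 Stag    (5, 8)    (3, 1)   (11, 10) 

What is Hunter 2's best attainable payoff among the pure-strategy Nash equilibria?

10

Both Boar is a pure NE (Hunter 1: 10 ≥ 4; Hunter 2: 6 ≥ 4). Hunter 2 gets 6.
Both Stag is a pure NE (Hunter 1: 11 ≥ 8; Hunter 2: 10 ≥ 8). Hunter 2 gets 10.
Every other cell has a profitable deviation for at least one player. Highest of {6, 10} is 10.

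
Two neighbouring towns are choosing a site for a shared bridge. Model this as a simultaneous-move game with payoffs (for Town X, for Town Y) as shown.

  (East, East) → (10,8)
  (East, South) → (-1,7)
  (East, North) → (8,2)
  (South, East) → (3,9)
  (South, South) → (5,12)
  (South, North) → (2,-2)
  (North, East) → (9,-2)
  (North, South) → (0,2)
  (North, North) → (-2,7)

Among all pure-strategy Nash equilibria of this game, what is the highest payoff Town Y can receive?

12

Both East is a pure NE (Town X: 10 ≥ 9; Town Y: 8 ≥ 7). Town Y gets 8.
Both South is a pure NE (Town X: 5 ≥ 0; Town Y: 12 ≥ 9). Town Y gets 12.
Every other cell has a profitable deviation for at least one player. Highest of {8, 12} is 12.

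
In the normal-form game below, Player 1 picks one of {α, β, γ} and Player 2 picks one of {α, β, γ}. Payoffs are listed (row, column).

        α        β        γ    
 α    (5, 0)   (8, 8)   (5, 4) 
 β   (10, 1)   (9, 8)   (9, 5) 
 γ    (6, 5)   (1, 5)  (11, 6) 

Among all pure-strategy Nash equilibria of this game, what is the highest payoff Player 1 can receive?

Both β is a pure NE (Player 1: 9 ≥ 8; Player 2: 8 ≥ 5). Player 1 gets 9.
Both γ is a pure NE (Player 1: 11 ≥ 9; Player 2: 6 ≥ 5). Player 1 gets 11.
Every other cell has a profitable deviation for at least one player. Highest of {9, 11} is 11.

11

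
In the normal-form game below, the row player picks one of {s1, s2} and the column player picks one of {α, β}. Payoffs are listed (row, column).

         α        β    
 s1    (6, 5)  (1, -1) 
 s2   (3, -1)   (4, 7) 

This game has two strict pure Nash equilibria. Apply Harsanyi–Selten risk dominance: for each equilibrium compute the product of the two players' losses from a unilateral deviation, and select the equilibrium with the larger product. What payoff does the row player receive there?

At (s1, α): the row player loses 6 − 3 = 3 by deviating; the column player loses 5 − (-1) = 6. Product = 3·6 = 18.
At (s2, β): the row player loses 4 − 1 = 3 by deviating; the column player loses 7 − (-1) = 8. Product = 3·8 = 24.
24 > 18, so (s2, β) is risk-dominant. The row player's payoff there is 4.

4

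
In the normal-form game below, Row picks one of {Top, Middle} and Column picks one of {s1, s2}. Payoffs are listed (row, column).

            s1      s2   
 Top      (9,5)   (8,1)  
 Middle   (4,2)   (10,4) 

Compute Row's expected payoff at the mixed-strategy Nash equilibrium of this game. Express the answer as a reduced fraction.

Column mixes with probability q on s1, chosen so Row is indifferent: 9q + 8(1−q) = 4q + 10(1−q) gives q = 2/7.
Row's expected payoff (from either row, since indifferent) is 9·2/7 + 8·5/7 = 58/7.

58/7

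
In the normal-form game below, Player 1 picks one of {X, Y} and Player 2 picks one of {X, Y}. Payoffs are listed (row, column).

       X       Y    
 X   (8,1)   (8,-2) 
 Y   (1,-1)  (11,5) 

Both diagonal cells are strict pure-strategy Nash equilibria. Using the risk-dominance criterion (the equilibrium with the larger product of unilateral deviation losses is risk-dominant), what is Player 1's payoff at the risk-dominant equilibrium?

8

At both X: Player 1 loses 8 − 1 = 7 by deviating; Player 2 loses 1 − (-2) = 3. Product = 7·3 = 21.
At both Y: Player 1 loses 11 − 8 = 3 by deviating; Player 2 loses 5 − (-1) = 6. Product = 3·6 = 18.
21 > 18, so both X is risk-dominant. Player 1's payoff there is 8.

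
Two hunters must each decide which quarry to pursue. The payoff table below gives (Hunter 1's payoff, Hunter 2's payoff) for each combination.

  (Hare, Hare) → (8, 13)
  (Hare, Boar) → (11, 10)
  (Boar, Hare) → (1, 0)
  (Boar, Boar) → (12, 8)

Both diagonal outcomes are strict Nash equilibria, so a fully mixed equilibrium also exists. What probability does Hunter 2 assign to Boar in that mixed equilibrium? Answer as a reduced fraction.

Hunter 2's mix q on Hare must make Hunter 1 indifferent between Hare and Boar.
Hunter 1's payoff from Hare: 8q + 11(1−q). From Boar: 1q + 12(1−q).
Set equal: 7q = 1(1−q) → q = 1/8.
Probability on Boar is 1 − 1/8 = 7/8.

7/8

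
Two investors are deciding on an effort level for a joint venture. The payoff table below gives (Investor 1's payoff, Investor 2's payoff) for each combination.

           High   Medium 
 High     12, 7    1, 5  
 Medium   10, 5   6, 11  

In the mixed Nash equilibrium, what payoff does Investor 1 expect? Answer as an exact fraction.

62/7

Investor 2 mixes with probability q on High, chosen so Investor 1 is indifferent: 12q + 1(1−q) = 10q + 6(1−q) gives q = 5/7.
Investor 1's expected payoff (from either row, since indifferent) is 12·5/7 + 1·2/7 = 62/7.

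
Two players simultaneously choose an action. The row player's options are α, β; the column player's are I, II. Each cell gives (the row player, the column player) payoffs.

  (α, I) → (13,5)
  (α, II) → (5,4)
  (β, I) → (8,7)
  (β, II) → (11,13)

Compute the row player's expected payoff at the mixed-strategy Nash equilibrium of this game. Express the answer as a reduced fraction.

103/11

The column player mixes with probability q on I, chosen so the row player is indifferent: 13q + 5(1−q) = 8q + 11(1−q) gives q = 6/11.
The row player's expected payoff (from either row, since indifferent) is 13·6/11 + 5·5/11 = 103/11.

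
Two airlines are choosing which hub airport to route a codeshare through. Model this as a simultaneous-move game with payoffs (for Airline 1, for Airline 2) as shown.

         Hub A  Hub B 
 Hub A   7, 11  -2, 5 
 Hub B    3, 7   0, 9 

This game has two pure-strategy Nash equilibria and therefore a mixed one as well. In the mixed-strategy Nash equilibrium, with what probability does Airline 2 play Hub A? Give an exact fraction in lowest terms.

1/3

Airline 2's mix q on Hub A must make Airline 1 indifferent between Hub A and Hub B.
Airline 1's payoff from Hub A: 7q + (-2)(1−q). From Hub B: 3q + 0(1−q).
Set equal: 4q = 2(1−q) → q = 2/6 = 1/3.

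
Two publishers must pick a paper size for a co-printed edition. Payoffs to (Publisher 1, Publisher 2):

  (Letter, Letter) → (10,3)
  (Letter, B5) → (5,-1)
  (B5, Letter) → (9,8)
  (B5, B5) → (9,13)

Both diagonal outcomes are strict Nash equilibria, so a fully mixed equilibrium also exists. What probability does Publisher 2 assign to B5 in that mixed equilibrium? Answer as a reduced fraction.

1/5

Publisher 2's mix q on Letter must make Publisher 1 indifferent between Letter and B5.
Publisher 1's payoff from Letter: 10q + 5(1−q). From B5: 9q + 9(1−q).
Set equal: 1q = 4(1−q) → q = 4/5.
Probability on B5 is 1 − 4/5 = 1/5.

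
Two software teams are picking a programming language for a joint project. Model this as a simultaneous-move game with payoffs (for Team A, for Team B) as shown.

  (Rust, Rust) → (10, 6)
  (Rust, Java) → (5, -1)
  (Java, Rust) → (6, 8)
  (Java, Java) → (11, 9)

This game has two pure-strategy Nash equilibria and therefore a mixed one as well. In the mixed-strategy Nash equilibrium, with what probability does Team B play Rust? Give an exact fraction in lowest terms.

3/5

Team B's mix q on Rust must make Team A indifferent between Rust and Java.
Team A's payoff from Rust: 10q + 5(1−q). From Java: 6q + 11(1−q).
Set equal: 4q = 6(1−q) → q = 6/10 = 3/5.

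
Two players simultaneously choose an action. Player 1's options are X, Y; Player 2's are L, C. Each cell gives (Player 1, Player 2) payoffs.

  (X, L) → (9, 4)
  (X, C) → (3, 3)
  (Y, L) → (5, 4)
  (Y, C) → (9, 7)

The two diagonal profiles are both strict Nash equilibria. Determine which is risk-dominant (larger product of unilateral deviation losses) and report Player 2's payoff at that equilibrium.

At (X, L): Player 1 loses 9 − 5 = 4 by deviating; Player 2 loses 4 − 3 = 1. Product = 4·1 = 4.
At (Y, C): Player 1 loses 9 − 3 = 6 by deviating; Player 2 loses 7 − 4 = 3. Product = 6·3 = 18.
18 > 4, so (Y, C) is risk-dominant. Player 2's payoff there is 7.

7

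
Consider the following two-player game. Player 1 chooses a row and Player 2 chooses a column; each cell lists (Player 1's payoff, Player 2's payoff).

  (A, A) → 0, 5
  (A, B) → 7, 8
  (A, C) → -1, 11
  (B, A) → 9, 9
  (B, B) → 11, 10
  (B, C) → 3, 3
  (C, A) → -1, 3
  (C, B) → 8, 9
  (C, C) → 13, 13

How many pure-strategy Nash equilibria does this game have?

Both B: Player 1 gets 11 (best alternative 8); Player 2 gets 10 (best alternative 9). Neither deviates — NE.
Both C: Player 1 gets 13 (best alternative 3); Player 2 gets 13 (best alternative 9). Neither deviates — NE.
Both A is not a NE: Player 1 would switch to B (9 > 0).
No other cell survives both best-response checks, so there are 2 pure NE.

2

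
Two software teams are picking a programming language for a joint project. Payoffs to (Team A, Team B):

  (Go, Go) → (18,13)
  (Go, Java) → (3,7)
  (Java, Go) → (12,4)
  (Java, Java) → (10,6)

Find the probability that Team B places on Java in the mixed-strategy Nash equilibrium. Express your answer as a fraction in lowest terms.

6/13

Team B's mix q on Go must make Team A indifferent between Go and Java.
Team A's payoff from Go: 18q + 3(1−q). From Java: 12q + 10(1−q).
Set equal: 6q = 7(1−q) → q = 7/13.
Probability on Java is 1 − 7/13 = 6/13.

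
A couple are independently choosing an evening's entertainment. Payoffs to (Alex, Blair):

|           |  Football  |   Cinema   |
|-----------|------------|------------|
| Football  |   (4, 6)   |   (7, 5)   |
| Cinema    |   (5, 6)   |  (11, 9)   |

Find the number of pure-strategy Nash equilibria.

1

Both Cinema: Alex gets 11 (best alternative 7); Blair gets 9 (best alternative 6). Neither deviates — NE.
Both Football is not a NE: Alex would switch to Cinema (5 > 4).
No other cell survives both best-response checks, so there is 1 pure NE.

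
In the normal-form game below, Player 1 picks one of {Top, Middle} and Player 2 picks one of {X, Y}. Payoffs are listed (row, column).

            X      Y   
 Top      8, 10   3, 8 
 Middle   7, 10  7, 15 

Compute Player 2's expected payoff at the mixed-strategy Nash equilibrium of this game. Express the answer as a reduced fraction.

10

Player 1 mixes with probability p on Top, chosen so Player 2 is indifferent: 10p + 10(1−p) = 8p + 15(1−p) gives p = 5/7.
Player 2's expected payoff is 10·5/7 + 10·2/7 = 10.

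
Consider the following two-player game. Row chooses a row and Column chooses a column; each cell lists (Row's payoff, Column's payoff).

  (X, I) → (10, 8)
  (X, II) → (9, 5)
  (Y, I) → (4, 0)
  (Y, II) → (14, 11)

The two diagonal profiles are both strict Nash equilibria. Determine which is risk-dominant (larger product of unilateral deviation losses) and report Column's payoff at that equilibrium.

At (X, I): Row loses 10 − 4 = 6 by deviating; Column loses 8 − 5 = 3. Product = 6·3 = 18.
At (Y, II): Row loses 14 − 9 = 5 by deviating; Column loses 11 − 0 = 11. Product = 5·11 = 55.
55 > 18, so (Y, II) is risk-dominant. Column's payoff there is 11.

11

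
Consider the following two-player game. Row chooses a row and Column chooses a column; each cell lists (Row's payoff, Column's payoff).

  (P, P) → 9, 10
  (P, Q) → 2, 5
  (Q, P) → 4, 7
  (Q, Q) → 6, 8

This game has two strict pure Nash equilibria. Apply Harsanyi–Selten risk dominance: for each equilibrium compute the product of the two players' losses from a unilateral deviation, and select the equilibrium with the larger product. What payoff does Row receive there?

9

At both P: Row loses 9 − 4 = 5 by deviating; Column loses 10 − 5 = 5. Product = 5·5 = 25.
At both Q: Row loses 6 − 2 = 4 by deviating; Column loses 8 − 7 = 1. Product = 4·1 = 4.
25 > 4, so both P is risk-dominant. Row's payoff there is 9.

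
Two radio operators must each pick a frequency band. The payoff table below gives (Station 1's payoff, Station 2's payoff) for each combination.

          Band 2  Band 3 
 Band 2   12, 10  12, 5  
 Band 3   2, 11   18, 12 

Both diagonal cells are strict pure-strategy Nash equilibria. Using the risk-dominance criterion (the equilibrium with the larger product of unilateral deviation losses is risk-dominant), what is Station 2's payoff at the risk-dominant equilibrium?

At both Band 2: Station 1 loses 12 − 2 = 10 by deviating; Station 2 loses 10 − 5 = 5. Product = 10·5 = 50.
At both Band 3: Station 1 loses 18 − 12 = 6 by deviating; Station 2 loses 12 − 11 = 1. Product = 6·1 = 6.
50 > 6, so both Band 2 is risk-dominant. Station 2's payoff there is 10.

10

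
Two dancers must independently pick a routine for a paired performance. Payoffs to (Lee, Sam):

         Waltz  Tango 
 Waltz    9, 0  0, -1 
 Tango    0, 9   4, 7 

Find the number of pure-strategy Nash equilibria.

1

Both Waltz: Lee gets 9 (best alternative 0); Sam gets 0 (best alternative -1). Neither deviates — NE.
Both Tango is not a NE: Sam would switch to Waltz (9 > 7).
No other cell survives both best-response checks, so there is 1 pure NE.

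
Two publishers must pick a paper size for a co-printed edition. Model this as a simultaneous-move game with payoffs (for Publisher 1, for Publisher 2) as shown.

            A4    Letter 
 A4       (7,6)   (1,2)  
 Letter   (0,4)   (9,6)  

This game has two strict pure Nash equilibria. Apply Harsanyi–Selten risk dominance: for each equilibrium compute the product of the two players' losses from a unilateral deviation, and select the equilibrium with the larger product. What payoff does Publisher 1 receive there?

At both A4: Publisher 1 loses 7 − 0 = 7 by deviating; Publisher 2 loses 6 − 2 = 4. Product = 7·4 = 28.
At both Letter: Publisher 1 loses 9 − 1 = 8 by deviating; Publisher 2 loses 6 − 4 = 2. Product = 8·2 = 16.
28 > 16, so both A4 is risk-dominant. Publisher 1's payoff there is 7.

7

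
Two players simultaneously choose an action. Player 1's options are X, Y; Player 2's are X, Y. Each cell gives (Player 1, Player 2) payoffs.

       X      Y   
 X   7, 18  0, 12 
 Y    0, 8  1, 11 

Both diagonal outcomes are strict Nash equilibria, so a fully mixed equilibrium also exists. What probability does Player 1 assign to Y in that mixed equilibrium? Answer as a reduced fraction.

Player 1's mix p on X must make Player 2 indifferent between X and Y.
Player 2's payoff from X: 18p + 8(1−p). From Y: 12p + 11(1−p).
Set equal: 6p = 3(1−p) → p = 3/9 = 1/3.
Probability on Y is 1 − 1/3 = 2/3.

2/3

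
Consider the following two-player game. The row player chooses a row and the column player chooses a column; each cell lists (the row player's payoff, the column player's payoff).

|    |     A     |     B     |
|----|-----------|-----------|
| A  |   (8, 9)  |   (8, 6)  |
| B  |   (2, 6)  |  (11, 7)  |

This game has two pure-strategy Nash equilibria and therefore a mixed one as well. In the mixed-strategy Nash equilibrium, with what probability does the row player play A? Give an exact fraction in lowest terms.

1/4

The row player's mix p on A must make the column player indifferent between A and B.
The column player's payoff from A: 9p + 6(1−p). From B: 6p + 7(1−p).
Set equal: 3p = 1(1−p) → p = 1/4.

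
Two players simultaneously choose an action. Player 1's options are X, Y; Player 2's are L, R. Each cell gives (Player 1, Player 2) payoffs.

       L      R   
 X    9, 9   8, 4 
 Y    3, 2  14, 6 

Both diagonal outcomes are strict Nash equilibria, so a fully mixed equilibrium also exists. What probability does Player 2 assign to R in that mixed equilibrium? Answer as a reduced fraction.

Player 2's mix q on L must make Player 1 indifferent between X and Y.
Player 1's payoff from X: 9q + 8(1−q). From Y: 3q + 14(1−q).
Set equal: 6q = 6(1−q) → q = 6/12 = 1/2.
Probability on R is 1 − 1/2 = 1/2.

1/2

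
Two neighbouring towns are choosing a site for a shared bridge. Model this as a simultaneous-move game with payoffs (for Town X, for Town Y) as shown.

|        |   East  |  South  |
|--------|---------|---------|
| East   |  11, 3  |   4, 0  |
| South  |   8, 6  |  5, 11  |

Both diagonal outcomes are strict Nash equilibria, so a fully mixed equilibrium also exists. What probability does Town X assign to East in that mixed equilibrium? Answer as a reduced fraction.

Town X's mix p on East must make Town Y indifferent between East and South.
Town Y's payoff from East: 3p + 6(1−p). From South: 0p + 11(1−p).
Set equal: 3p = 5(1−p) → p = 5/8.

5/8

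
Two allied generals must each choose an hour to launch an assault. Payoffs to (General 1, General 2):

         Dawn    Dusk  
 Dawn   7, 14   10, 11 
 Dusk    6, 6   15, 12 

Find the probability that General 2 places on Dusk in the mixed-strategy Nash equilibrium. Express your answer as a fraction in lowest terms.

1/6

General 2's mix q on Dawn must make General 1 indifferent between Dawn and Dusk.
General 1's payoff from Dawn: 7q + 10(1−q). From Dusk: 6q + 15(1−q).
Set equal: 1q = 5(1−q) → q = 5/6.
Probability on Dusk is 1 − 5/6 = 1/6.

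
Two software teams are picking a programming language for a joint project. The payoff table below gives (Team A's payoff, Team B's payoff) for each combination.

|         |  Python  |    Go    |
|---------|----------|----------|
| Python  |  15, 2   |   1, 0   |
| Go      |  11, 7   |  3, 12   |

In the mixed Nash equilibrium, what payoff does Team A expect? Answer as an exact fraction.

17/3

Team B mixes with probability q on Python, chosen so Team A is indifferent: 15q + 1(1−q) = 11q + 3(1−q) gives q = 1/3.
Team A's expected payoff (from either row, since indifferent) is 15·1/3 + 1·2/3 = 17/3.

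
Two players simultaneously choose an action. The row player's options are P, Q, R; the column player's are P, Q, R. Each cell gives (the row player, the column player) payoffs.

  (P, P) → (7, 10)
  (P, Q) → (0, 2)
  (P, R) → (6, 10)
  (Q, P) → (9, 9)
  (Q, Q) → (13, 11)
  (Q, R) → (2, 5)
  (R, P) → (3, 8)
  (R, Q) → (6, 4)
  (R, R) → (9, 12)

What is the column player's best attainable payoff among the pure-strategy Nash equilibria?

12

Both Q is a pure NE (the row player: 13 ≥ 6; the column player: 11 ≥ 9). The column player gets 11.
Both R is a pure NE (the row player: 9 ≥ 6; the column player: 12 ≥ 8). The column player gets 12.
Every other cell has a profitable deviation for at least one player. Highest of {11, 12} is 12.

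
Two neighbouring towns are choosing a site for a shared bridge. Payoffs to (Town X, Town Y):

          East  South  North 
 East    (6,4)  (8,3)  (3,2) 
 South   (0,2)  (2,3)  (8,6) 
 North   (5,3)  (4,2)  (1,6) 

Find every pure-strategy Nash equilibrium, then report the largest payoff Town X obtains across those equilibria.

Both East is a pure NE (Town X: 6 ≥ 5; Town Y: 4 ≥ 3). Town X gets 6.
(South, North) is a pure NE (Town X: 8 ≥ 3; Town Y: 6 ≥ 3). Town X gets 8.
Every other cell has a profitable deviation for at least one player. Highest of {6, 8} is 8.

8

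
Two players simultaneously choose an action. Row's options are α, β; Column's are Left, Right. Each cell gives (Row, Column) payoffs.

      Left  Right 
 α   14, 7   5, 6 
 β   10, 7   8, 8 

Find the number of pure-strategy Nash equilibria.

(α, Left): Row gets 14 (best alternative 10); Column gets 7 (best alternative 6). Neither deviates — NE.
(β, Right): Row gets 8 (best alternative 5); Column gets 8 (best alternative 7). Neither deviates — NE.
(α, Right) is not a NE: Row would switch to β (8 > 5).
No other cell survives both best-response checks, so there are 2 pure NE.

2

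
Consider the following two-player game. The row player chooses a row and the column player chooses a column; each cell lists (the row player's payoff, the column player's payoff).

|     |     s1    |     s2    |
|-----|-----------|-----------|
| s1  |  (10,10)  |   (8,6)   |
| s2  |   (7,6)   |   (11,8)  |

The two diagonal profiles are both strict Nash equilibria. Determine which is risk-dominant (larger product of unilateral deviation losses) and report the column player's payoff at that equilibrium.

At both s1: the row player loses 10 − 7 = 3 by deviating; the column player loses 10 − 6 = 4. Product = 3·4 = 12.
At both s2: the row player loses 11 − 8 = 3 by deviating; the column player loses 8 − 6 = 2. Product = 3·2 = 6.
12 > 6, so both s1 is risk-dominant. The column player's payoff there is 10.

10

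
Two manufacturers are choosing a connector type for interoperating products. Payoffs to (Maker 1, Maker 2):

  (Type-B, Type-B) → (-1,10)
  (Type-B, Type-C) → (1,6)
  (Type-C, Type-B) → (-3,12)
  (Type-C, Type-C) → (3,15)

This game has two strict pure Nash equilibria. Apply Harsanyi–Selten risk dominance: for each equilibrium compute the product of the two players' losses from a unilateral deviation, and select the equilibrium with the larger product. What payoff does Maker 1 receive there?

At both Type-B: Maker 1 loses -1 − (-3) = 2 by deviating; Maker 2 loses 10 − 6 = 4. Product = 2·4 = 8.
At both Type-C: Maker 1 loses 3 − 1 = 2 by deviating; Maker 2 loses 15 − 12 = 3. Product = 2·3 = 6.
8 > 6, so both Type-B is risk-dominant. Maker 1's payoff there is -1.

-1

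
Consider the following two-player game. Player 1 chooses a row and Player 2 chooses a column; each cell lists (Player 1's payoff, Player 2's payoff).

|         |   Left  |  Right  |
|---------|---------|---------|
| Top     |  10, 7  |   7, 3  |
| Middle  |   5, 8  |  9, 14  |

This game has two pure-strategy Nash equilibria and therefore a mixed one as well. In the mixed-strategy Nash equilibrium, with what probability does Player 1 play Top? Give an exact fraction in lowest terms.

Player 1's mix p on Top must make Player 2 indifferent between Left and Right.
Player 2's payoff from Left: 7p + 8(1−p). From Right: 3p + 14(1−p).
Set equal: 4p = 6(1−p) → p = 6/10 = 3/5.

3/5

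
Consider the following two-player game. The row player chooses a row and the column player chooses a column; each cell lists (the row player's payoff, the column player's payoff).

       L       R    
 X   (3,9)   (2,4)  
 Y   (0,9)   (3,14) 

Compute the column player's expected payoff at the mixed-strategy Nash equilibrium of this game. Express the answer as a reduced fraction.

9

The row player mixes with probability p on X, chosen so the column player is indifferent: 9p + 9(1−p) = 4p + 14(1−p) gives p = 1/2.
The column player's expected payoff is 9·1/2 + 9·1/2 = 9.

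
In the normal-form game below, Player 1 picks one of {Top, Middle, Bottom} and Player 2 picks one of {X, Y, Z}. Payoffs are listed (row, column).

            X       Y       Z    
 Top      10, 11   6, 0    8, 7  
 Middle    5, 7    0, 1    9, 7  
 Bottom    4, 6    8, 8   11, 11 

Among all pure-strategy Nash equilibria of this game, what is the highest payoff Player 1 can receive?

(Top, X) is a pure NE (Player 1: 10 ≥ 5; Player 2: 11 ≥ 7). Player 1 gets 10.
(Bottom, Z) is a pure NE (Player 1: 11 ≥ 9; Player 2: 11 ≥ 8). Player 1 gets 11.
Every other cell has a profitable deviation for at least one player. Highest of {10, 11} is 11.

11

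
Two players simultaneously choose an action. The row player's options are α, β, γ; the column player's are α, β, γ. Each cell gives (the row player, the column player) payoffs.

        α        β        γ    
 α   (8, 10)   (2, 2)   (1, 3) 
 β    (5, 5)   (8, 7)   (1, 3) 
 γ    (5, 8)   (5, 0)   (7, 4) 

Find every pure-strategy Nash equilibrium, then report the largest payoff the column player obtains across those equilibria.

10

Both α is a pure NE (the row player: 8 ≥ 5; the column player: 10 ≥ 3). The column player gets 10.
Both β is a pure NE (the row player: 8 ≥ 5; the column player: 7 ≥ 5). The column player gets 7.
Every other cell has a profitable deviation for at least one player. Highest of {10, 7} is 10.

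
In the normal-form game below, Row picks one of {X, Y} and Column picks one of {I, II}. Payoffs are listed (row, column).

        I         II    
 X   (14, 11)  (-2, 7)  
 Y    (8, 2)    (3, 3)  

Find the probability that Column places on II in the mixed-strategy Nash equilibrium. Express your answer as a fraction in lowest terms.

6/11

Column's mix q on I must make Row indifferent between X and Y.
Row's payoff from X: 14q + (-2)(1−q). From Y: 8q + 3(1−q).
Set equal: 6q = 5(1−q) → q = 5/11.
Probability on II is 1 − 5/11 = 6/11.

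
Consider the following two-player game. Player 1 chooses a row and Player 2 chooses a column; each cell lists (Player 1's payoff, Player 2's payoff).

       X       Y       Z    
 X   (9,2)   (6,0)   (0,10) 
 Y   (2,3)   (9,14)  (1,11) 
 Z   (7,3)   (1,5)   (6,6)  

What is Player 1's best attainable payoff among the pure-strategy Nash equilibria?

9

Both Y is a pure NE (Player 1: 9 ≥ 6; Player 2: 14 ≥ 11). Player 1 gets 9.
Both Z is a pure NE (Player 1: 6 ≥ 1; Player 2: 6 ≥ 5). Player 1 gets 6.
Every other cell has a profitable deviation for at least one player. Highest of {9, 6} is 9.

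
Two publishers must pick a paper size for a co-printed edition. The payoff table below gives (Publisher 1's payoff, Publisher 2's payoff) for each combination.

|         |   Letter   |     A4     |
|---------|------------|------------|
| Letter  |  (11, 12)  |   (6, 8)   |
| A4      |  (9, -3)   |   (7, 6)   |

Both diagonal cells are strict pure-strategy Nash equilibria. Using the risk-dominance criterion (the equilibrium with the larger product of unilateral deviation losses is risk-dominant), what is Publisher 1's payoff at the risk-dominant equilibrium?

At both Letter: Publisher 1 loses 11 − 9 = 2 by deviating; Publisher 2 loses 12 − 8 = 4. Product = 2·4 = 8.
At both A4: Publisher 1 loses 7 − 6 = 1 by deviating; Publisher 2 loses 6 − (-3) = 9. Product = 1·9 = 9.
9 > 8, so both A4 is risk-dominant. Publisher 1's payoff there is 7.

7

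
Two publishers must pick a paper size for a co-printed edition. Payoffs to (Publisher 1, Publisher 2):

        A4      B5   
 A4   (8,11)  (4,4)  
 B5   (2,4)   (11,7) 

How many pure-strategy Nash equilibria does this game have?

2

Both A4: Publisher 1 gets 8 (best alternative 2); Publisher 2 gets 11 (best alternative 4). Neither deviates — NE.
Both B5: Publisher 1 gets 11 (best alternative 4); Publisher 2 gets 7 (best alternative 4). Neither deviates — NE.
(B5, A4) is not a NE: Publisher 1 would switch to A4 (8 > 2).
No other cell survives both best-response checks, so there are 2 pure NE.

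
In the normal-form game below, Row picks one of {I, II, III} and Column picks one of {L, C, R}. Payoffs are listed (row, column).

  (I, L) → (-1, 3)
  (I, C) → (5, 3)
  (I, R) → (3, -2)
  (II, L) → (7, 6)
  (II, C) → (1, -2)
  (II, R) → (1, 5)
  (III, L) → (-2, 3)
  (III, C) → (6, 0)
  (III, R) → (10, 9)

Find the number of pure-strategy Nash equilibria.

2

(II, L): Row gets 7 (best alternative -1); Column gets 6 (best alternative 5). Neither deviates — NE.
(III, R): Row gets 10 (best alternative 3); Column gets 9 (best alternative 3). Neither deviates — NE.
(I, L) is not a NE: Row would switch to II (7 > -1).
No other cell survives both best-response checks, so there are 2 pure NE.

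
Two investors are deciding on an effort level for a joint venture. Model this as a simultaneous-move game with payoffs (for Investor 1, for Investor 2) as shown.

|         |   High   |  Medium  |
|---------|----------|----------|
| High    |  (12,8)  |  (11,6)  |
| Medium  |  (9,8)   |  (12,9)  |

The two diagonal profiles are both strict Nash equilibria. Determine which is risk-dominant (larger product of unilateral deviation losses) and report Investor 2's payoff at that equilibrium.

8

At both High: Investor 1 loses 12 − 9 = 3 by deviating; Investor 2 loses 8 − 6 = 2. Product = 3·2 = 6.
At both Medium: Investor 1 loses 12 − 11 = 1 by deviating; Investor 2 loses 9 − 8 = 1. Product = 1·1 = 1.
6 > 1, so both High is risk-dominant. Investor 2's payoff there is 8.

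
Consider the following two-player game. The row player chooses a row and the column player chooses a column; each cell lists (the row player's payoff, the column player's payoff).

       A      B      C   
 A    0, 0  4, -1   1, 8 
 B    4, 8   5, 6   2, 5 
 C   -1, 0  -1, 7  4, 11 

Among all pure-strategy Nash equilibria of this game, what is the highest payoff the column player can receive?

(B, A) is a pure NE (the row player: 4 ≥ 0; the column player: 8 ≥ 6). The column player gets 8.
Both C is a pure NE (the row player: 4 ≥ 2; the column player: 11 ≥ 7). The column player gets 11.
Every other cell has a profitable deviation for at least one player. Highest of {8, 11} is 11.

11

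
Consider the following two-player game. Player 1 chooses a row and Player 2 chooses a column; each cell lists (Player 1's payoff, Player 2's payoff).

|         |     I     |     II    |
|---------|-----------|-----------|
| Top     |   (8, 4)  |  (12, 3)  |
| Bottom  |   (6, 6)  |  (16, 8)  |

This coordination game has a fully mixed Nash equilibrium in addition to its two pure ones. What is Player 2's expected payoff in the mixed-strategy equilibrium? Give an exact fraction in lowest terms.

Player 1 mixes with probability p on Top, chosen so Player 2 is indifferent: 4p + 6(1−p) = 3p + 8(1−p) gives p = 2/3.
Player 2's expected payoff is 4·2/3 + 6·1/3 = 14/3.

14/3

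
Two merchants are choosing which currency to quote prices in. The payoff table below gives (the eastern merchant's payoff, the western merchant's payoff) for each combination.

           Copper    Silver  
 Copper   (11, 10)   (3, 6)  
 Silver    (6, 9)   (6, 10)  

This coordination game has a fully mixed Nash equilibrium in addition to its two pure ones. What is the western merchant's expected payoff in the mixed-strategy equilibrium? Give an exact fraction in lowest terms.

46/5

The eastern merchant mixes with probability p on Copper, chosen so the western merchant is indifferent: 10p + 9(1−p) = 6p + 10(1−p) gives p = 1/5.
The western merchant's expected payoff is 10·1/5 + 9·4/5 = 46/5.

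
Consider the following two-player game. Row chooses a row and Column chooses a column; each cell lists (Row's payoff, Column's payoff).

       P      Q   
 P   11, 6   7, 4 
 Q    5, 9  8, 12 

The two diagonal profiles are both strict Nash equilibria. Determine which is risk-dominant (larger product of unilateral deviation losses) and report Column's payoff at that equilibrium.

At both P: Row loses 11 − 5 = 6 by deviating; Column loses 6 − 4 = 2. Product = 6·2 = 12.
At both Q: Row loses 8 − 7 = 1 by deviating; Column loses 12 − 9 = 3. Product = 1·3 = 3.
12 > 3, so both P is risk-dominant. Column's payoff there is 6.

6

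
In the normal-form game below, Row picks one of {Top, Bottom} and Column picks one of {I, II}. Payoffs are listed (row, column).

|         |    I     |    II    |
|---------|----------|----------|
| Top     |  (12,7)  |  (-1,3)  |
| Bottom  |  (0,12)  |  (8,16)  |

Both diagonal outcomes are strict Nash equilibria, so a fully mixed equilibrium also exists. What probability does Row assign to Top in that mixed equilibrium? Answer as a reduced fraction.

Row's mix p on Top must make Column indifferent between I and II.
Column's payoff from I: 7p + 12(1−p). From II: 3p + 16(1−p).
Set equal: 4p = 4(1−p) → p = 4/8 = 1/2.

1/2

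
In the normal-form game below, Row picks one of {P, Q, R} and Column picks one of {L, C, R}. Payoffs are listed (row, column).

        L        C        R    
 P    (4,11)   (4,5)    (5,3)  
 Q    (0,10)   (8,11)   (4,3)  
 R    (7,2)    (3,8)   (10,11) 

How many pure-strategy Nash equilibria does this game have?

2

(Q, C): Row gets 8 (best alternative 4); Column gets 11 (best alternative 10). Neither deviates — NE.
(R, R): Row gets 10 (best alternative 5); Column gets 11 (best alternative 8). Neither deviates — NE.
(P, L) is not a NE: Row would switch to R (7 > 4).
No other cell survives both best-response checks, so there are 2 pure NE.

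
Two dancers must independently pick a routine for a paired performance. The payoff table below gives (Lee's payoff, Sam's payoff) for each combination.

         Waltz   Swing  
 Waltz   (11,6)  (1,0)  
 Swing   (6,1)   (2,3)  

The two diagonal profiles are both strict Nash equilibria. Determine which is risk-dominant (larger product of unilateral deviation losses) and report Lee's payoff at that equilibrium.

At both Waltz: Lee loses 11 − 6 = 5 by deviating; Sam loses 6 − 0 = 6. Product = 5·6 = 30.
At both Swing: Lee loses 2 − 1 = 1 by deviating; Sam loses 3 − 1 = 2. Product = 1·2 = 2.
30 > 2, so both Waltz is risk-dominant. Lee's payoff there is 11.

11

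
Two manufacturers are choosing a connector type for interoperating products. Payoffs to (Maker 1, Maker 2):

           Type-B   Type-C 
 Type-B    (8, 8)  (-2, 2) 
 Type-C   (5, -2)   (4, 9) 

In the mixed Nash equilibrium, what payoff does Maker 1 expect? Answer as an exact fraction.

Maker 2 mixes with probability q on Type-B, chosen so Maker 1 is indifferent: 8q + (-2)(1−q) = 5q + 4(1−q) gives q = 2/3.
Maker 1's expected payoff (from either row, since indifferent) is 8·2/3 + (-2)·1/3 = 14/3.

14/3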